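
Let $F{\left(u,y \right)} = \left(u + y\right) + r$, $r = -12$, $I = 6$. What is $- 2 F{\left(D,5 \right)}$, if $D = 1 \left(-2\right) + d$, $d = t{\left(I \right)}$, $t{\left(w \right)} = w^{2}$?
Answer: $-54$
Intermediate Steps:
$d = 36$ ($d = 6^{2} = 36$)
$D = 34$ ($D = 1 \left(-2\right) + 36 = -2 + 36 = 34$)
$F{\left(u,y \right)} = -12 + u + y$ ($F{\left(u,y \right)} = \left(u + y\right) - 12 = -12 + u + y$)
$- 2 F{\left(D,5 \right)} = - 2 \left(-12 + 34 + 5\right) = \left(-2\right) 27 = -54$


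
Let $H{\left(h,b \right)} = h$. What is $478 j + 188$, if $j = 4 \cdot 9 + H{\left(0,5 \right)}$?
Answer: $17396$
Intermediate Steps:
$j = 36$ ($j = 4 \cdot 9 + 0 = 36 + 0 = 36$)
$478 j + 188 = 478 \cdot 36 + 188 = 17208 + 188 = 17396$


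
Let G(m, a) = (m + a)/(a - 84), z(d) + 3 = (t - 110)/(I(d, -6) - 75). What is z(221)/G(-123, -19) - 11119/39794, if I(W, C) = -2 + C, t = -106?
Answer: -66577085/117253021 ≈ -0.56781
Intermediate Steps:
z(d) = -33/83 (z(d) = -3 + (-106 - 110)/((-2 - 6) - 75) = -3 - 216/(-8 - 75) = -3 - 216/(-83) = -3 - 216*(-1/83) = -3 + 216/83 = -33/83)
G(m, a) = (a + m)/(-84 + a)
z(221)/G(-123, -19) - 11119/39794 = -33*(-84 - 19)/(-19 - 123)/83 - 11119/39794 = -33/(83*(-142/(-103))) - 11119*1/39794 = -33/(83*((-1/103*(-142)))) - 11119/39794 = -33/(83*142/103) - 11119/39794 = -33/83*103/142 - 11119/39794 = -3399/11786 - 11119/39794 = -66577085/117253021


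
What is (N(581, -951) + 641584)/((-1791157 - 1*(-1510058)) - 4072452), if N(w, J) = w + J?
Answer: -641214/4353551 ≈ -0.14729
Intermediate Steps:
N(w, J) = J + w
(N(581, -951) + 641584)/((-1791157 - 1*(-1510058)) - 4072452) = ((-951 + 581) + 641584)/((-1791157 - 1*(-1510058)) - 4072452) = (-370 + 641584)/((-1791157 + 1510058) - 4072452) = 641214/(-281099 - 4072452) = 641214/(-4353551) = 641214*(-1/4353551) = -641214/4353551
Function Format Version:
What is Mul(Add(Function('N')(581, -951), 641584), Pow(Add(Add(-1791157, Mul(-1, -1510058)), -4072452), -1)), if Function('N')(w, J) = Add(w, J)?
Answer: Rational(-641214, 4353551) ≈ -0.14729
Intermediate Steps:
Function('N')(w, J) = Add(J, w)
Mul(Add(Function('N')(581, -951), 641584), Pow(Add(Add(-1791157, Mul(-1, -1510058)), -4072452), -1)) = Mul(Add(Add(-951, 581), 641584), Pow(Add(Add(-1791157, Mul(-1, -1510058)), -4072452), -1)) = Mul(Add(-370, 641584), Pow(Add(Add(-1791157, 1510058), -4072452), -1)) = Mul(641214, Pow(Add(-281099, -4072452), -1)) = Mul(641214, Pow(-4353551, -1)) = Mul(641214, Rational(-1, 4353551)) = Rational(-641214, 4353551)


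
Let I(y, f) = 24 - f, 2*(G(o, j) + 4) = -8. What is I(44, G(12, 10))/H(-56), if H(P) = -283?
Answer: -32/283 ≈ -0.11307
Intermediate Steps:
G(o, j) = -8 (G(o, j) = -4 + (½)*(-8) = -4 - 4 = -8)
I(44, G(12, 10))/H(-56) = (24 - 1*(-8))/(-283) = (24 + 8)*(-1/283) = 32*(-1/283) = -32/283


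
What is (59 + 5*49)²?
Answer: 92416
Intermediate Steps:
(59 + 5*49)² = (59 + 245)² = 304² = 92416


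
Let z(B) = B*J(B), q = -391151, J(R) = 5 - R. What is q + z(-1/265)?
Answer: -27468580301/70225 ≈ -3.9115e+5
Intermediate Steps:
z(B) = B*(5 - B)
q + z(-1/265) = -391151 + (-1/265)*(5 - (-1)*1/265) = -391151 + (-1/265)*(5 - (-1)*1*(1/265)) = -391151 + (-1*1/265)*(5 - (-1)/265) = -391151 - (5 - 1*(-1/265))/265 = -391151 - (5 + 1/265)/265 = -391151 - 1/265*1326/265 = -391151 - 1326/70225 = -27468580301/70225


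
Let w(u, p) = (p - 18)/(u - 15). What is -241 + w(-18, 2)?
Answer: -7937/33 ≈ -240.52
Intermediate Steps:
w(u, p) = (-18 + p)/(-15 + u)
-241 + w(-18, 2) = -241 + (-18 + 2)/(-15 - 18) = -241 - 16/(-33) = -241 - 1/33*(-16) = -241 + 16/33 = -7937/33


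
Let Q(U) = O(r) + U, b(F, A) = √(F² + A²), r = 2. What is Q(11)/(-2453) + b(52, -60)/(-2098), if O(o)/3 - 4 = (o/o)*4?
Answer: -35/2453 - 2*√394/1049 ≈ -0.052113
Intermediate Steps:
O(o) = 24 (O(o) = 12 + 3*((o/o)*4) = 12 + 3*(1*4) = 12 + 3*4 = 12 + 12 = 24)
b(F, A) = √(A² + F²)
Q(U) = 24 + U
Q(11)/(-2453) + b(52, -60)/(-2098) = (24 + 11)/(-2453) + √((-60)² + 52²)/(-2098) = 35*(-1/2453) + √(3600 + 2704)*(-1/2098) = -35/2453 + √6304*(-1/2098) = -35/2453 + (4*√394)*(-1/2098) = -35/2453 - 2*√394/1049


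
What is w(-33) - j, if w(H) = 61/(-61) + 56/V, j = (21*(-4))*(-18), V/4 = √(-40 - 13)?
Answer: -1513 - 14*I*√53/53 ≈ -1513.0 - 1.923*I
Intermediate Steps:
V = 4*I*√53 (V = 4*√(-40 - 13) = 4*√(-53) = 4*(I*√53) = 4*I*√53 ≈ 29.12*I)
j = 1512 (j = -84*(-18) = 1512)
w(H) = -1 - 14*I*√53/53 (w(H) = 61/(-61) + 56/((4*I*√53)) = 61*(-1/61) + 56*(-I*√53/212) = -1 - 14*I*√53/53)
w(-33) - j = (-1 - 14*I*√53/53) - 1*1512 = (-1 - 14*I*√53/53) - 1512 = -1513 - 14*I*√53/53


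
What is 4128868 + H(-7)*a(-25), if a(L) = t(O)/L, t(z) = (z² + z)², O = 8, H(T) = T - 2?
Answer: 103268356/25 ≈ 4.1307e+6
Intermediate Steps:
H(T) = -2 + T
t(z) = (z + z²)²
a(L) = 5184/L (a(L) = (8²*(1 + 8)²)/L = (64*9²)/L = (64*81)/L = 5184/L)
4128868 + H(-7)*a(-25) = 4128868 + (-2 - 7)*(5184/(-25)) = 4128868 - 46656*(-1)/25 = 4128868 - 9*(-5184/25) = 4128868 + 46656/25 = 103268356/25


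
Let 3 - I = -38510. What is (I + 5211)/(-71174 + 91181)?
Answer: 43724/20007 ≈ 2.1854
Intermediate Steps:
I = 38513 (I = 3 - 1*(-38510) = 3 + 38510 = 38513)
(I + 5211)/(-71174 + 91181) = (38513 + 5211)/(-71174 + 91181) = 43724/20007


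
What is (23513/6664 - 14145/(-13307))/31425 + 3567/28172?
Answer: 50773642970747/400545668833800 ≈ 0.12676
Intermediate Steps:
(23513/6664 - 14145/(-13307))/31425 + 3567/28172 = (23513*(1/6664) - 14145*(-1/13307))*(1/31425) + 3567*(1/28172) = (3359/952 + 14145/13307)*(1/31425) + 3567/28172 = (8309179/1809752)*(1/31425) + 3567/28172 = 8309179/56871456600 + 3567/28172 = 50773642970747/400545668833800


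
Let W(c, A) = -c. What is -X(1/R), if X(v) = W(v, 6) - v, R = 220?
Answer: 1/110 ≈ 0.0090909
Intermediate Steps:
X(v) = -2*v (X(v) = -v - v = -2*v)
-X(1/R) = -(-2)/220 = -1*(-1/110) = 1/110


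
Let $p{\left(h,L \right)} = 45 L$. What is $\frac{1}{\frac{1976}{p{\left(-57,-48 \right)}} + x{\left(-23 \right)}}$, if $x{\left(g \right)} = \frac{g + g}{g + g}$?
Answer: $\frac{270}{23} \approx 11.739$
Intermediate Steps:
$x{\left(g \right)} = 1$ ($x{\left(g \right)} = \frac{2 g}{2 g} = 2 g \frac{1}{2 g} = 1$)
$\frac{1}{\frac{1976}{p{\left(-57,-48 \right)}} + x{\left(-23 \right)}} = \frac{1}{\frac{1976}{45 \left(-48\right)} + 1} = \frac{1}{\frac{1976}{-2160} + 1} = \frac{1}{1976 \left(- \frac{1}{2160}\right) + 1} = \frac{1}{- \frac{247}{270} + 1} = \frac{1}{\frac{23}{270}} = \frac{270}{23}$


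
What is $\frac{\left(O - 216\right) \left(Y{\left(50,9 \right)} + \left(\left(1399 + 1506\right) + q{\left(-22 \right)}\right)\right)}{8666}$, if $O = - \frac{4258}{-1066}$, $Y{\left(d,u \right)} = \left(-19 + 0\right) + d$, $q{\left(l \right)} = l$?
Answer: $- \frac{164639543}{2309489} \approx -71.288$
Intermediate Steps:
$Y{\left(d,u \right)} = -19 + d$
$O = \frac{2129}{533}$ ($O = \left(-4258\right) \left(- \frac{1}{1066}\right) = \frac{2129}{533} \approx 3.9944$)
$\frac{\left(O - 216\right) \left(Y{\left(50,9 \right)} + \left(\left(1399 + 1506\right) + q{\left(-22 \right)}\right)\right)}{8666} = \frac{\left(\frac{2129}{533} - 216\right) \left(\left(-19 + 50\right) + \left(\left(1399 + 1506\right) - 22\right)\right)}{8666} = - \frac{112999 \left(31 + \left(2905 - 22\right)\right)}{533} \cdot \frac{1}{8666} = - \frac{112999 \left(31 + 2883\right)}{533} \cdot \frac{1}{8666} = \left(- \frac{112999}{533}\right) 2914 \cdot \frac{1}{8666} = \left(- \frac{329279086}{533}\right) \frac{1}{8666} = - \frac{164639543}{2309489}$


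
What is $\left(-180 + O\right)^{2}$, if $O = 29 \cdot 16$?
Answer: $80656$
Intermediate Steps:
$O = 464$
$\left(-180 + O\right)^{2} = \left(-180 + 464\right)^{2} = 284^{2} = 80656$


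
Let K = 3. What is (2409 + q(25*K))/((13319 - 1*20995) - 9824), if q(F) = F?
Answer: -621/4375 ≈ -0.14194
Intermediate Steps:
(2409 + q(25*K))/((13319 - 1*20995) - 9824) = (2409 + 25*3)/((13319 - 1*20995) - 9824) = (2409 + 75)/((13319 - 20995) - 9824) = 2484/(-7676 - 9824) = 2484/(-17500) = 2484*(-1/17500) = -621/4375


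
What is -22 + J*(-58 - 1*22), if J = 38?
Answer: -3062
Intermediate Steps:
-22 + J*(-58 - 1*22) = -22 + 38*(-58 - 1*22) = -22 + 38*(-58 - 22) = -22 + 38*(-80) = -22 - 3040 = -3062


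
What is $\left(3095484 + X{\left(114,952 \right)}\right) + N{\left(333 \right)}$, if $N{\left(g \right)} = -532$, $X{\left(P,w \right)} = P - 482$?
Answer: $3094584$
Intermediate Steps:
$X{\left(P,w \right)} = -482 + P$
$\left(3095484 + X{\left(114,952 \right)}\right) + N{\left(333 \right)} = \left(3095484 + \left(-482 + 114\right)\right) - 532 = \left(3095484 - 368\right) - 532 = 3095116 - 532 = 3094584$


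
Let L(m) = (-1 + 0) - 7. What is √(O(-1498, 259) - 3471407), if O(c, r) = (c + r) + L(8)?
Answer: I*√3472654 ≈ 1863.5*I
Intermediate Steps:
L(m) = -8 (L(m) = -1 - 7 = -8)
O(c, r) = -8 + c + r (O(c, r) = (c + r) - 8 = -8 + c + r)
√(O(-1498, 259) - 3471407) = √((-8 - 1498 + 259) - 3471407) = √(-1247 - 3471407) = √(-3472654) = I*√3472654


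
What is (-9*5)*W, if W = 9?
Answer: -405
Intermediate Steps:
(-9*5)*W = -9*5*9 = -45*9 = -405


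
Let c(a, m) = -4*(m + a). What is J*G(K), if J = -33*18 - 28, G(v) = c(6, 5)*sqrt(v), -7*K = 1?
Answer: 27368*I*sqrt(7)/7 ≈ 10344.0*I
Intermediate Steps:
c(a, m) = -4*a - 4*m (c(a, m) = -4*(a + m) = -4*a - 4*m)
K = -1/7 (K = -1/7*1 = -1/7 ≈ -0.14286)
G(v) = -44*sqrt(v) (G(v) = (-4*6 - 4*5)*sqrt(v) = (-24 - 20)*sqrt(v) = -44*sqrt(v))
J = -622 (J = -594 - 28 = -622)
J*G(K) = -(-27368)*sqrt(-1/7) = -(-27368)*I*sqrt(7)/7 = 27368*I*sqrt(7)/7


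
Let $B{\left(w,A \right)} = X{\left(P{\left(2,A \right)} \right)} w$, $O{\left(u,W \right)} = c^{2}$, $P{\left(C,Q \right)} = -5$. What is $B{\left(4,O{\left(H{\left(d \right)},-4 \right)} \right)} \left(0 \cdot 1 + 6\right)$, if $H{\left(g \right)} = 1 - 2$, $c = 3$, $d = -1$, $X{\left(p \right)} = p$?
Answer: $-120$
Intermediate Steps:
$H{\left(g \right)} = -1$ ($H{\left(g \right)} = 1 - 2 = -1$)
$O{\left(u,W \right)} = 9$ ($O{\left(u,W \right)} = 3^{2} = 9$)
$B{\left(w,A \right)} = - 5 w$
$B{\left(4,O{\left(H{\left(d \right)},-4 \right)} \right)} \left(0 \cdot 1 + 6\right) = \left(-5\right) 4 \left(0 \cdot 1 + 6\right) = - 20 \left(0 + 6\right) = \left(-20\right) 6 = -120$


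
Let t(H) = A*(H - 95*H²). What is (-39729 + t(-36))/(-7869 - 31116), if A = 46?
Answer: 380327/2599 ≈ 146.34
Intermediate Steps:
t(H) = -4370*H² + 46*H (t(H) = 46*(H - 95*H²) = -4370*H² + 46*H)
(-39729 + t(-36))/(-7869 - 31116) = (-39729 + 46*(-36)*(1 - 95*(-36)))/(-7869 - 31116) = (-39729 + 46*(-36)*(1 + 3420))/(-38985) = (-39729 + 46*(-36)*3421)*(-1/38985) = (-39729 - 5665176)*(-1/38985) = -5704905*(-1/38985) = 380327/2599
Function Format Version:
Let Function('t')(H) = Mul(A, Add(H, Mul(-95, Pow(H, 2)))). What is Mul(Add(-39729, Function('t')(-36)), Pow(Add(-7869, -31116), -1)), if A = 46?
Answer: Rational(380327, 2599) ≈ 146.34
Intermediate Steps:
Function('t')(H) = Add(Mul(-4370, Pow(H, 2)), Mul(46, H)) (Function('t')(H) = Mul(46, Add(H, Mul(-95, Pow(H, 2)))) = Add(Mul(-4370, Pow(H, 2)), Mul(46, H)))
Mul(Add(-39729, Function('t')(-36)), Pow(Add(-7869, -31116), -1)) = Mul(Add(-39729, Mul(46, -36, Add(1, Mul(-95, -36)))), Pow(Add(-7869, -31116), -1)) = Mul(Add(-39729, Mul(46, -36, Add(1, 3420))), Pow(-38985, -1)) = Mul(Add(-39729, Mul(46, -36, 3421)), Rational(-1, 38985)) = Mul(Add(-39729, -5665176), Rational(-1, 38985)) = Mul(-5704905, Rational(-1, 38985)) = Rational(380327, 2599)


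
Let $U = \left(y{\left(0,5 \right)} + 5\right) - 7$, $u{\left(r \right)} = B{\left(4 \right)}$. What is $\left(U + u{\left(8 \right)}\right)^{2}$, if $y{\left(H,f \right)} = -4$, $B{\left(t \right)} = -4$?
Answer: $100$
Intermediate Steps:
$u{\left(r \right)} = -4$
$U = -6$ ($U = \left(-4 + 5\right) - 7 = 1 - 7 = -6$)
$\left(U + u{\left(8 \right)}\right)^{2} = \left(-6 - 4\right)^{2} = \left(-10\right)^{2} = 100$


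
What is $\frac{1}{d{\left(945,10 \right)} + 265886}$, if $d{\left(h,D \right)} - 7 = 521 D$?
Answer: $\frac{1}{271103} \approx 3.6886 \cdot 10^{-6}$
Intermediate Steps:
$d{\left(h,D \right)} = 7 + 521 D$
$\frac{1}{d{\left(945,10 \right)} + 265886} = \frac{1}{\left(7 + 521 \cdot 10\right) + 265886} = \frac{1}{\left(7 + 5210\right) + 265886} = \frac{1}{5217 + 265886} = \frac{1}{271103}$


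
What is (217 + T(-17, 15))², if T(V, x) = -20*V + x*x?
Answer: 611524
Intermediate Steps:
T(V, x) = x² - 20*V (T(V, x) = -20*V + x² = x² - 20*V)
(217 + T(-17, 15))² = (217 + (15² - 20*(-17)))² = (217 + (225 + 340))² = (217 + 565)² = 782² = 611524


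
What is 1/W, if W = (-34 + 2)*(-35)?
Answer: 1/1120 ≈ 0.00089286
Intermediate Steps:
W = 1120 (W = -32*(-35) = 1120)
1/W = 1/1120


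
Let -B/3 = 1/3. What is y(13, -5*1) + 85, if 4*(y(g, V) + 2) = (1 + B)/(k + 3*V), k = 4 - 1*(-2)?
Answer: 83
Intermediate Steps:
B = -1 (B = -3/3 = -3*1/3 = -1)
k = 6 (k = 4 + 2 = 6)
y(g, V) = -2 (y(g, V) = -2 + ((1 - 1)/(6 + 3*V))/4 = -2 + (0/(6 + 3*V))/4 = -2 + (1/4)*0 = -2 + 0 = -2)
y(13, -5*1) + 85 = -2 + 85 = 83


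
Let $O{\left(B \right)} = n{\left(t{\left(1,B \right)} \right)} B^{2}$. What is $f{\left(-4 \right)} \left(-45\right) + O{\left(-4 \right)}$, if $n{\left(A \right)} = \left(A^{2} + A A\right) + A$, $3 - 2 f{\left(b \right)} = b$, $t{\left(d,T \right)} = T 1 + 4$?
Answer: $- \frac{315}{2} \approx -157.5$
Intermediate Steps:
$t{\left(d,T \right)} = 4 + T$ ($t{\left(d,T \right)} = T + 4 = 4 + T$)
$f{\left(b \right)} = \frac{3}{2} - \frac{b}{2}$
$n{\left(A \right)} = A + 2 A^{2}$ ($n{\left(A \right)} = \left(A^{2} + A^{2}\right) + A = 2 A^{2} + A = A + 2 A^{2}$)
$O{\left(B \right)} = B^{2} \left(4 + B\right) \left(9 + 2 B\right)$ ($O{\left(B \right)} = \left(4 + B\right) \left(1 + 2 \left(4 + B\right)\right) B^{2} = \left(4 + B\right) \left(1 + \left(8 + 2 B\right)\right) B^{2} = \left(4 + B\right) \left(9 + 2 B\right) B^{2} = B^{2} \left(4 + B\right) \left(9 + 2 B\right)$)
$f{\left(-4 \right)} \left(-45\right) + O{\left(-4 \right)} = \left(\frac{3}{2} - -2\right) \left(-45\right) + \left(-4\right)^{2} \left(4 - 4\right) \left(9 + 2 \left(-4\right)\right) = \left(\frac{3}{2} + 2\right) \left(-45\right) + 16 \cdot 0 \left(9 - 8\right) = \frac{7}{2} \left(-45\right) + 16 \cdot 0 \cdot 1 = - \frac{315}{2} + 0 = - \frac{315}{2}$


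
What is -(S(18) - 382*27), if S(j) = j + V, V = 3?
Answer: 10293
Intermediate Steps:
S(j) = 3 + j (S(j) = j + 3 = 3 + j)
-(S(18) - 382*27) = -((3 + 18) - 382*27) = -(21 - 10314) = -1*(-10293) = 10293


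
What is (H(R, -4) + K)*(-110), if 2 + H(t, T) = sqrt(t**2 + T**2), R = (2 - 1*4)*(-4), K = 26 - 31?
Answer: 770 - 440*sqrt(5) ≈ -213.87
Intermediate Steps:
K = -5
R = 8 (R = (2 - 4)*(-4) = -2*(-4) = 8)
H(t, T) = -2 + sqrt(T**2 + t**2) (H(t, T) = -2 + sqrt(t**2 + T**2) = -2 + sqrt(T**2 + t**2))
(H(R, -4) + K)*(-110) = ((-2 + sqrt((-4)**2 + 8**2)) - 5)*(-110) = ((-2 + sqrt(16 + 64)) - 5)*(-110) = ((-2 + sqrt(80)) - 5)*(-110) = ((-2 + 4*sqrt(5)) - 5)*(-110) = (-7 + 4*sqrt(5))*(-110) = 770 - 440*sqrt(5)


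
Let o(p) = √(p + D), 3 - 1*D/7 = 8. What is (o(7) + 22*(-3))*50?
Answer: -3300 + 100*I*√7 ≈ -3300.0 + 264.58*I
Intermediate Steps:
D = -35 (D = 21 - 7*8 = 21 - 56 = -35)
o(p) = √(-35 + p) (o(p) = √(p - 35) = √(-35 + p))
(o(7) + 22*(-3))*50 = (√(-35 + 7) + 22*(-3))*50 = (√(-28) - 66)*50 = (2*I*√7 - 66)*50 = (-66 + 2*I*√7)*50 = -3300 + 100*I*√7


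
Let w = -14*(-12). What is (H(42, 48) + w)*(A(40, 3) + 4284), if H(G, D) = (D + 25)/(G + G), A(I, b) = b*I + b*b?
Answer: 20866135/28 ≈ 7.4522e+5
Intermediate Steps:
A(I, b) = b**2 + I*b (A(I, b) = I*b + b**2 = b**2 + I*b)
w = 168
H(G, D) = (25 + D)/(2*G) (H(G, D) = (25 + D)/((2*G)) = (25 + D)*(1/(2*G)) = (25 + D)/(2*G))
(H(42, 48) + w)*(A(40, 3) + 4284) = ((1/2)*(25 + 48)/42 + 168)*(3*(40 + 3) + 4284) = ((1/2)*(1/42)*73 + 168)*(3*43 + 4284) = (73/84 + 168)*(129 + 4284) = (14185/84)*4413 = 20866135/28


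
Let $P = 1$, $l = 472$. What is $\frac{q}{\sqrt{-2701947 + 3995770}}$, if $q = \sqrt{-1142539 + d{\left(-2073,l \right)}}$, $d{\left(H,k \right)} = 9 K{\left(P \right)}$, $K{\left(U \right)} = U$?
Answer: $\frac{i \sqrt{1478231592190}}{1293823} \approx 0.93972 i$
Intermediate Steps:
$d{\left(H,k \right)} = 9$ ($d{\left(H,k \right)} = 9 \cdot 1 = 9$)
$q = i \sqrt{1142530}$ ($q = \sqrt{-1142539 + 9} = \sqrt{-1142530} = i \sqrt{1142530} \approx 1068.9 i$)
$\frac{q}{\sqrt{-2701947 + 3995770}} = \frac{i \sqrt{1142530}}{\sqrt{-2701947 + 3995770}} = \frac{i \sqrt{1142530}}{\sqrt{1293823}} = i \sqrt{1142530} \frac{\sqrt{1293823}}{1293823} = \frac{i \sqrt{1478231592190}}{1293823}$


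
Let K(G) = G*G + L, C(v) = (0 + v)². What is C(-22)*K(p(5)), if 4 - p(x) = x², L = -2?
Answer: 212476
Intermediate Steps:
p(x) = 4 - x²
C(v) = v²
K(G) = -2 + G² (K(G) = G*G - 2 = G² - 2 = -2 + G²)
C(-22)*K(p(5)) = (-22)²*(-2 + (4 - 1*5²)²) = 484*(-2 + (4 - 1*25)²) = 484*(-2 + (4 - 25)²) = 484*(-2 + (-21)²) = 484*(-2 + 441) = 484*439 = 212476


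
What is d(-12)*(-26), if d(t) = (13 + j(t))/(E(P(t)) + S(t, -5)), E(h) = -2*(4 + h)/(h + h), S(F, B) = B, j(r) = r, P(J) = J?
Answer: 78/17 ≈ 4.5882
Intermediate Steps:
E(h) = -(4 + h)/h (E(h) = -2*(4 + h)/(2*h) = -2*(4 + h)*1/(2*h) = -(4 + h)/h)
d(t) = (13 + t)/(-5 + (-4 - t)/t) (d(t) = (13 + t)/((-4 - t)/t - 5) = (13 + t)/(-5 + (-4 - t)/t))
d(-12)*(-26) = -1*(-12)*(13 - 12)/(4 + 6*(-12))*(-26) = -1*(-12)*1/(4 - 72)*(-26) = -1*(-12)*1/(-68)*(-26) = -1*(-12)*(-1/68)*1*(-26) = -3/17*(-26) = 78/17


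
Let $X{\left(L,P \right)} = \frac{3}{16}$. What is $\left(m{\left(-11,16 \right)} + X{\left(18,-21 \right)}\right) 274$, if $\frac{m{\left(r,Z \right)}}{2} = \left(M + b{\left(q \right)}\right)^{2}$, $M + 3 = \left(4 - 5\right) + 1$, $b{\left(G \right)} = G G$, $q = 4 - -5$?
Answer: $\frac{26672667}{8} \approx 3.3341 \cdot 10^{6}$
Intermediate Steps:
$q = 9$ ($q = 4 + 5 = 9$)
$X{\left(L,P \right)} = \frac{3}{16}$ ($X{\left(L,P \right)} = 3 \cdot \frac{1}{16} = \frac{3}{16}$)
$b{\left(G \right)} = G^{2}$
$M = -3$ ($M = -3 + \left(\left(4 - 5\right) + 1\right) = -3 + \left(-1 + 1\right) = -3 + 0 = -3$)
$m{\left(r,Z \right)} = 12168$ ($m{\left(r,Z \right)} = 2 \left(-3 + 9^{2}\right)^{2} = 2 \left(-3 + 81\right)^{2} = 2 \cdot 78^{2} = 2 \cdot 6084 = 12168$)
$\left(m{\left(-11,16 \right)} + X{\left(18,-21 \right)}\right) 274 = \left(12168 + \frac{3}{16}\right) 274 = \frac{194691}{16} \cdot 274 = \frac{26672667}{8}$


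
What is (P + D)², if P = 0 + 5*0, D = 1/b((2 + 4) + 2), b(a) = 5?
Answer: 1/25 ≈ 0.040000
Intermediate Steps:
D = ⅕ (D = 1/5 = ⅕ ≈ 0.20000)
P = 0 (P = 0 + 0 = 0)
(P + D)² = (0 + ⅕)² = (⅕)² = 1/25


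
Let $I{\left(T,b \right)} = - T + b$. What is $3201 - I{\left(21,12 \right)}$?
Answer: $3210$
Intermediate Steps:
$I{\left(T,b \right)} = b - T$
$3201 - I{\left(21,12 \right)} = 3201 - \left(12 - 21\right) = 3201 - -9 = 3201 + 9 = 3210$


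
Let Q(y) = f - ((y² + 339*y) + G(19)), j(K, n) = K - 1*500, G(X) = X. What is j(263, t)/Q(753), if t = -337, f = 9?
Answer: 237/822286 ≈ 0.00028822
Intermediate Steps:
j(K, n) = -500 + K (j(K, n) = K - 500 = -500 + K)
Q(y) = -10 - y² - 339*y (Q(y) = 9 - ((y² + 339*y) + 19) = 9 - (19 + y² + 339*y) = 9 + (-19 - y² - 339*y) = -10 - y² - 339*y)
j(263, t)/Q(753) = (-500 + 263)/(-10 - 1*753² - 339*753) = -237/(-10 - 1*567009 - 255267) = -237/(-10 - 567009 - 255267) = -237/(-822286) = -237*(-1/822286) = 237/822286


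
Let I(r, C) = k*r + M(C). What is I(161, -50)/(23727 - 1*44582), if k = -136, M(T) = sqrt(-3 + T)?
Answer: 21896/20855 - I*sqrt(53)/20855 ≈ 1.0499 - 0.00034908*I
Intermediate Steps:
I(r, C) = sqrt(-3 + C) - 136*r (I(r, C) = -136*r + sqrt(-3 + C) = sqrt(-3 + C) - 136*r)
I(161, -50)/(23727 - 1*44582) = (sqrt(-3 - 50) - 136*161)/(23727 - 1*44582) = (sqrt(-53) - 21896)/(23727 - 44582) = (I*sqrt(53) - 21896)/(-20855) = (-21896 + I*sqrt(53))*(-1/20855) = 21896/20855 - I*sqrt(53)/20855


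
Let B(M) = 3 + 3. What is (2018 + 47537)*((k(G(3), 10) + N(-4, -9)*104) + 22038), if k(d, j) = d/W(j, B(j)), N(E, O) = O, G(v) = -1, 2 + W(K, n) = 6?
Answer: 4182788885/4 ≈ 1.0457e+9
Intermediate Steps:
B(M) = 6
W(K, n) = 4 (W(K, n) = -2 + 6 = 4)
k(d, j) = d/4
(2018 + 47537)*((k(G(3), 10) + N(-4, -9)*104) + 22038) = (2018 + 47537)*(((1/4)*(-1) - 9*104) + 22038) = 49555*((-1/4 - 936) + 22038) = 49555*(-3745/4 + 22038) = 49555*(84407/4) = 4182788885/4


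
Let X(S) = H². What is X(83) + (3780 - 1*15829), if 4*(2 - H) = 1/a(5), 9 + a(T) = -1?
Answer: -19271839/1600 ≈ -12045.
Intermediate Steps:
a(T) = -10 (a(T) = -9 - 1 = -10)
H = 81/40 (H = 2 - ¼/(-10) = 2 - ¼*(-⅒) = 2 + 1/40 = 81/40 ≈ 2.0250)
X(S) = 6561/1600 (X(S) = (81/40)² = 6561/1600)
X(83) + (3780 - 1*15829) = 6561/1600 + (3780 - 1*15829) = 6561/1600 + (3780 - 15829) = 6561/1600 - 12049 = -19271839/1600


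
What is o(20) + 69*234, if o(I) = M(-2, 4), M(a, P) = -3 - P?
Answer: 16139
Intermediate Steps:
o(I) = -7 (o(I) = -3 - 1*4 = -3 - 4 = -7)
o(20) + 69*234 = -7 + 69*234 = -7 + 16146 = 16139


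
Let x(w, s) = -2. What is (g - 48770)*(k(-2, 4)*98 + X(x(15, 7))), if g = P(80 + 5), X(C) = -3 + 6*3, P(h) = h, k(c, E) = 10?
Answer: -48441575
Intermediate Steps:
X(C) = 15 (X(C) = -3 + 18 = 15)
g = 85 (g = 80 + 5 = 85)
(g - 48770)*(k(-2, 4)*98 + X(x(15, 7))) = (85 - 48770)*(10*98 + 15) = -48685*(980 + 15) = -48685*995 = -48441575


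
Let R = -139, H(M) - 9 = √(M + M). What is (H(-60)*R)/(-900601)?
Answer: 1251/900601 + 278*I*√30/900601 ≈ 0.0013891 + 0.0016907*I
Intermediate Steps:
H(M) = 9 + √2*√M (H(M) = 9 + √(M + M) = 9 + √(2*M) = 9 + √2*√M)
(H(-60)*R)/(-900601) = ((9 + √2*√(-60))*(-139))/(-900601) = ((9 + √2*(2*I*√15))*(-139))*(-1/900601) = ((9 + 2*I*√30)*(-139))*(-1/900601) = (-1251 - 278*I*√30)*(-1/900601) = 1251/900601 + 278*I*√30/900601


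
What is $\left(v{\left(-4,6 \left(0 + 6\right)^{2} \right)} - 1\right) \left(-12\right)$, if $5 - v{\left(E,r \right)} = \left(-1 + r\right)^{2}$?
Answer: $554652$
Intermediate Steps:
$v{\left(E,r \right)} = 5 - \left(-1 + r\right)^{2}$
$\left(v{\left(-4,6 \left(0 + 6\right)^{2} \right)} - 1\right) \left(-12\right) = \left(\left(5 - \left(-1 + 6 \left(0 + 6\right)^{2}\right)^{2}\right) - 1\right) \left(-12\right) = \left(\left(5 - \left(-1 + 6 \cdot 6^{2}\right)^{2}\right) - 1\right) \left(-12\right) = \left(\left(5 - \left(-1 + 6 \cdot 36\right)^{2}\right) - 1\right) \left(-12\right) = \left(\left(5 - \left(-1 + 216\right)^{2}\right) - 1\right) \left(-12\right) = \left(\left(5 - 215^{2}\right) - 1\right) \left(-12\right) = \left(\left(5 - 46225\right) - 1\right) \left(-12\right) = \left(-46220 - 1\right) \left(-12\right) = \left(-46221\right) \left(-12\right) = 554652$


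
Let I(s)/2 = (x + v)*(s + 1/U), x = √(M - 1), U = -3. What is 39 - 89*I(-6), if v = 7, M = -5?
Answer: 23791/3 + 3382*I*√6/3 ≈ 7930.3 + 2761.4*I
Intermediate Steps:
x = I*√6 (x = √(-5 - 1) = √(-6) = I*√6 ≈ 2.4495*I)
I(s) = 2*(7 + I*√6)*(-⅓ + s) (I(s) = 2*((I*√6 + 7)*(s + 1/(-3))) = 2*((7 + I*√6)*(s - ⅓)) = 2*((7 + I*√6)*(-⅓ + s)) = 2*(7 + I*√6)*(-⅓ + s))
39 - 89*I(-6) = 39 - 89*(-14/3 + 2*(-6)*(7 + I*√6) - 2*I*√6/3) = 39 - 89*(-14/3 + (-84 - 12*I*√6) - 2*I*√6/3) = 39 - 89*(-266/3 - 38*I*√6/3) = 39 + (23674/3 + 3382*I*√6/3) = 23791/3 + 3382*I*√6/3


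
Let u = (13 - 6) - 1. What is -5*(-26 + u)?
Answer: 100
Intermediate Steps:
u = 6 (u = 7 - 1 = 6)
-5*(-26 + u) = -5*(-26 + 6) = -5*(-20) = 100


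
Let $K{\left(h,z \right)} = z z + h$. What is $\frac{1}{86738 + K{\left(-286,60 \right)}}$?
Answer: $\frac{1}{90052} \approx 1.1105 \cdot 10^{-5}$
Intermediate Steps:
$K{\left(h,z \right)} = h + z^{2}$ ($K{\left(h,z \right)} = z^{2} + h = h + z^{2}$)
$\frac{1}{86738 + K{\left(-286,60 \right)}} = \frac{1}{86738 - \left(286 - 60^{2}\right)} = \frac{1}{86738 + \left(-286 + 3600\right)} = \frac{1}{86738 + 3314} = \frac{1}{90052}$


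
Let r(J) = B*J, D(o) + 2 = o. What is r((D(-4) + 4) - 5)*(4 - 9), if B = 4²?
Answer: 560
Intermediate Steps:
B = 16
D(o) = -2 + o
r(J) = 16*J
r((D(-4) + 4) - 5)*(4 - 9) = (16*(((-2 - 4) + 4) - 5))*(4 - 9) = (16*((-6 + 4) - 5))*(-5) = (16*(-2 - 5))*(-5) = (16*(-7))*(-5) = -112*(-5) = 560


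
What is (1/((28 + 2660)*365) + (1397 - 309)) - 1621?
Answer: -522936959/981120 ≈ -533.00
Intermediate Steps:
(1/((28 + 2660)*365) + (1397 - 309)) - 1621 = ((1/365)/2688 + 1088) - 1621 = ((1/2688)*(1/365) + 1088) - 1621 = (1/981120 + 1088) - 1621 = 1067458561/981120 - 1621 = -522936959/981120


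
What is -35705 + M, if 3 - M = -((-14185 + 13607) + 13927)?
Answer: -22353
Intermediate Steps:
M = 13352 (M = 3 - (-1)*((-14185 + 13607) + 13927) = 3 - (-1)*(-578 + 13927) = 3 - (-1)*13349 = 3 - 1*(-13349) = 3 + 13349 = 13352)
-35705 + M = -35705 + 13352 = -22353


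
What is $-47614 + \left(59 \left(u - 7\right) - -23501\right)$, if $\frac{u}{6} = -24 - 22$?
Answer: $-40810$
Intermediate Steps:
$u = -276$ ($u = 6 \left(-24 - 22\right) = 6 \left(-46\right) = -276$)
$-47614 + \left(59 \left(u - 7\right) - -23501\right) = -47614 + \left(59 \left(-276 - 7\right) - -23501\right) = -47614 + \left(59 \left(-283\right) + 23501\right) = -47614 + \left(-16697 + 23501\right) = -47614 + 6804 = -40810$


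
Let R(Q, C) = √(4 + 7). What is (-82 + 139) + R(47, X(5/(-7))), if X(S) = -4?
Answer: 57 + √11 ≈ 60.317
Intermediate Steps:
R(Q, C) = √11
(-82 + 139) + R(47, X(5/(-7))) = (-82 + 139) + √11 = 57 + √11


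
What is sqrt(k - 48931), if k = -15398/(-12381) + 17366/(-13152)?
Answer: I*sqrt(2252461293049532889)/6784788 ≈ 221.2*I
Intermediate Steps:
k = -2082325/27139152 (k = -15398*(-1/12381) + 17366*(-1/13152) = 15398/12381 - 8683/6576 = -2082325/27139152 ≈ -0.076728)
sqrt(k - 48931) = sqrt(-2082325/27139152 - 48931) = sqrt(-1327947928837/27139152) = I*sqrt(2252461293049532889)/6784788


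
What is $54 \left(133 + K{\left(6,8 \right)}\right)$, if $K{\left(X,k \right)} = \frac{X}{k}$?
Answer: $\frac{14445}{2} \approx 7222.5$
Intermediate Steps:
$54 \left(133 + K{\left(6,8 \right)}\right) = 54 \left(133 + \frac{6}{8}\right) = 54 \left(133 + 6 \cdot \frac{1}{8}\right) = 54 \left(133 + \frac{3}{4}\right) = 54 \cdot \frac{535}{4} = \frac{14445}{2}$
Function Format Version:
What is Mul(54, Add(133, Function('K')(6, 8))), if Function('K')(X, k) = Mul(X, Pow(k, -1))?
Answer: Rational(14445, 2) ≈ 7222.5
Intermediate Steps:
Mul(54, Add(133, Function('K')(6, 8))) = Mul(54, Add(133, Mul(6, Pow(8, -1)))) = Mul(54, Add(133, Mul(6, Rational(1, 8)))) = Mul(54, Add(133, Rational(3, 4))) = Mul(54, Rational(535, 4)) = Rational(14445, 2)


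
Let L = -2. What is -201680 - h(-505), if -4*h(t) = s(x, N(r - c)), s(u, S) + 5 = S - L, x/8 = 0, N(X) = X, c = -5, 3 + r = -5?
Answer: -403363/2 ≈ -2.0168e+5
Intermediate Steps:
r = -8 (r = -3 - 5 = -8)
x = 0 (x = 8*0 = 0)
s(u, S) = -3 + S (s(u, S) = -5 + (S - 1*(-2)) = -5 + (S + 2) = -5 + (2 + S) = -3 + S)
h(t) = 3/2 (h(t) = -(-3 + (-8 - 1*(-5)))/4 = -(-3 + (-8 + 5))/4 = -(-3 - 3)/4 = -1/4*(-6) = 3/2)
-201680 - h(-505) = -201680 - 1*3/2 = -201680 - 3/2 = -403363/2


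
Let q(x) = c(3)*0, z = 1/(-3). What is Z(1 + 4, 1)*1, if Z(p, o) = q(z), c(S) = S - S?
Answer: 0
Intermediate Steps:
z = -1/3 ≈ -0.33333
c(S) = 0
q(x) = 0 (q(x) = 0*0 = 0)
Z(p, o) = 0
Z(1 + 4, 1)*1 = 0*1 = 0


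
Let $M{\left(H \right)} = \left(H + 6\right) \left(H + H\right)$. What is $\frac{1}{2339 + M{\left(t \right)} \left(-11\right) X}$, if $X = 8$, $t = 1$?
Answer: $\frac{1}{1107} \approx 0.00090334$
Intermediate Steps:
$M{\left(H \right)} = 2 H \left(6 + H\right)$ ($M{\left(H \right)} = \left(6 + H\right) 2 H = 2 H \left(6 + H\right)$)
$\frac{1}{2339 + M{\left(t \right)} \left(-11\right) X} = \frac{1}{2339 + 2 \cdot 1 \left(6 + 1\right) \left(-11\right) 8} = \frac{1}{2339 + 2 \cdot 1 \cdot 7 \left(-11\right) 8} = \frac{1}{2339 + 14 \left(-11\right) 8} = \frac{1}{2339 - 1232} = \frac{1}{1107}$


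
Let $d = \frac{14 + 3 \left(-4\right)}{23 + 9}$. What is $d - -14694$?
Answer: $\frac{235105}{16} \approx 14694.0$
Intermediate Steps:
$d = \frac{1}{16}$ ($d = \frac{14 - 12}{32} = 2 \cdot \frac{1}{32} = \frac{1}{16} \approx 0.0625$)
$d - -14694 = \frac{1}{16} - -14694 = \frac{1}{16} + 14694 = \frac{235105}{16}$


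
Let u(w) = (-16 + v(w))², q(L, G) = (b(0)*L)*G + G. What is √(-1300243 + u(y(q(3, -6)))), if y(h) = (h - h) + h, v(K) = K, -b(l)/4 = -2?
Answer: I*√1272687 ≈ 1128.1*I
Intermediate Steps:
b(l) = 8 (b(l) = -4*(-2) = 8)
q(L, G) = G + 8*G*L (q(L, G) = (8*L)*G + G = 8*G*L + G = G + 8*G*L)
y(h) = h (y(h) = 0 + h = h)
u(w) = (-16 + w)²
√(-1300243 + u(y(q(3, -6)))) = √(-1300243 + (-16 - 6*(1 + 8*3))²) = √(-1300243 + (-16 - 6*(1 + 24))²) = √(-1300243 + (-16 - 6*25)²) = √(-1300243 + (-16 - 150)²) = √(-1300243 + (-166)²) = √(-1300243 + 27556) = √(-1272687) = I*√1272687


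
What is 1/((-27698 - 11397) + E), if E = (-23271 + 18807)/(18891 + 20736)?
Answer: -4403/172135781 ≈ -2.5579e-5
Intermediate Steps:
E = -496/4403 (E = -4464/39627 = -4464*1/39627 = -496/4403 ≈ -0.11265)
1/((-27698 - 11397) + E) = 1/((-27698 - 11397) - 496/4403) = 1/(-39095 - 496/4403) = 1/(-172135781/4403) = -4403/172135781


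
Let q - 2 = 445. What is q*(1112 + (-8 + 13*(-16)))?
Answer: 400512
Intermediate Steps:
q = 447 (q = 2 + 445 = 447)
q*(1112 + (-8 + 13*(-16))) = 447*(1112 + (-8 + 13*(-16))) = 447*(1112 + (-8 - 208)) = 447*(1112 - 216) = 447*896 = 400512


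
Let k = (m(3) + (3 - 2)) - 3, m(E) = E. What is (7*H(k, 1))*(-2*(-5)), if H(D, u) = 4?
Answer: 280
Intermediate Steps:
k = 1 (k = (3 + (3 - 2)) - 3 = (3 + 1) - 3 = 4 - 3 = 1)
(7*H(k, 1))*(-2*(-5)) = (7*4)*(-2*(-5)) = 28*10 = 280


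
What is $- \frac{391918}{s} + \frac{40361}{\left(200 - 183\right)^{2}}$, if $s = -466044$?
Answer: $\frac{9461633093}{67343358} \approx 140.5$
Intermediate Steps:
$- \frac{391918}{s} + \frac{40361}{\left(200 - 183\right)^{2}} = - \frac{391918}{-466044} + \frac{40361}{\left(200 - 183\right)^{2}} = \left(-391918\right) \left(- \frac{1}{466044}\right) + \frac{40361}{17^{2}} = \frac{195959}{233022} + \frac{40361}{289} = \frac{9461633093}{67343358}$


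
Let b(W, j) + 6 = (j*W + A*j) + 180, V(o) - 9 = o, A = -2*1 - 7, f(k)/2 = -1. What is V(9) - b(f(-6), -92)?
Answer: -1168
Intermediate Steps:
f(k) = -2 (f(k) = 2*(-1) = -2)
A = -9 (A = -2 - 7 = -9)
V(o) = 9 + o
b(W, j) = 174 - 9*j + W*j (b(W, j) = -6 + ((j*W - 9*j) + 180) = -6 + ((W*j - 9*j) + 180) = -6 + ((-9*j + W*j) + 180) = -6 + (180 - 9*j + W*j) = 174 - 9*j + W*j)
V(9) - b(f(-6), -92) = (9 + 9) - (174 - 9*(-92) - 2*(-92)) = 18 - (174 + 828 + 184) = 18 - 1*1186 = 18 - 1186 = -1168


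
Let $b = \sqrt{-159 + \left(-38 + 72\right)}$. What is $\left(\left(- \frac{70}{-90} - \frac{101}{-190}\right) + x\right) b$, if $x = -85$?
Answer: $- \frac{143111 i \sqrt{5}}{342} \approx - 935.69 i$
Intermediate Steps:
$b = 5 i \sqrt{5}$ ($b = \sqrt{-159 + 34} = \sqrt{-125} = 5 i \sqrt{5} \approx 11.18 i$)
$\left(\left(- \frac{70}{-90} - \frac{101}{-190}\right) + x\right) b = \left(\left(- \frac{70}{-90} - \frac{101}{-190}\right) - 85\right) 5 i \sqrt{5} = \left(\left(\left(-70\right) \left(- \frac{1}{90}\right) - - \frac{101}{190}\right) - 85\right) 5 i \sqrt{5} = \left(\left(\frac{7}{9} + \frac{101}{190}\right) - 85\right) 5 i \sqrt{5} = \left(\frac{2239}{1710} - 85\right) 5 i \sqrt{5} = - \frac{143111 \cdot 5 i \sqrt{5}}{1710} = - \frac{143111 i \sqrt{5}}{342}$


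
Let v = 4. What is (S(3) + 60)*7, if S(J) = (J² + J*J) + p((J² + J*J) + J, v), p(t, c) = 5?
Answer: 581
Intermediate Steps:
S(J) = 5 + 2*J² (S(J) = (J² + J*J) + 5 = (J² + J²) + 5 = 2*J² + 5 = 5 + 2*J²)
(S(3) + 60)*7 = ((5 + 2*3²) + 60)*7 = ((5 + 2*9) + 60)*7 = ((5 + 18) + 60)*7 = (23 + 60)*7 = 83*7 = 581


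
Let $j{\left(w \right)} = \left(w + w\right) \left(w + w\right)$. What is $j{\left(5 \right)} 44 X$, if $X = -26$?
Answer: $-114400$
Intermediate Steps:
$j{\left(w \right)} = 4 w^{2}$ ($j{\left(w \right)} = 2 w 2 w = 4 w^{2}$)
$j{\left(5 \right)} 44 X = 4 \cdot 5^{2} \cdot 44 \left(-26\right) = 4 \cdot 25 \cdot 44 \left(-26\right) = 100 \cdot 44 \left(-26\right) = 4400 \left(-26\right) = -114400$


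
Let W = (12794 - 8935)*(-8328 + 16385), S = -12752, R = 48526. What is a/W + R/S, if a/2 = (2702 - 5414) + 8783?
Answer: -754306880877/198242356088 ≈ -3.8050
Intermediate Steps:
a = 12142 (a = 2*((2702 - 5414) + 8783) = 2*(-2712 + 8783) = 2*6071 = 12142)
W = 31091963 (W = 3859*8057 = 31091963)
a/W + R/S = 12142/31091963 + 48526/(-12752) = 12142*(1/31091963) + 48526*(-1/12752) = 12142/31091963 - 24263/6376 = -754306880877/198242356088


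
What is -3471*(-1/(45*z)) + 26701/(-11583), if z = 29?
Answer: 595532/1679535 ≈ 0.35458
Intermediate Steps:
-3471*(-1/(45*z)) + 26701/(-11583) = -3471/(-15*3*29) + 26701/(-11583) = -3471/((-45*29)) + 26701*(-1/11583) = -3471/(-1305) - 26701/11583 = -3471*(-1/1305) - 26701/11583 = 1157/435 - 26701/11583 = 595532/1679535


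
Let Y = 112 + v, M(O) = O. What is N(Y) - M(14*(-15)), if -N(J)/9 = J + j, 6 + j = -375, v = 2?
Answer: 2613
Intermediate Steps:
j = -381 (j = -6 - 375 = -381)
Y = 114 (Y = 112 + 2 = 114)
N(J) = 3429 - 9*J (N(J) = -9*(J - 381) = -9*(-381 + J) = 3429 - 9*J)
N(Y) - M(14*(-15)) = (3429 - 9*114) - 14*(-15) = (3429 - 1026) - 1*(-210) = 2403 + 210 = 2613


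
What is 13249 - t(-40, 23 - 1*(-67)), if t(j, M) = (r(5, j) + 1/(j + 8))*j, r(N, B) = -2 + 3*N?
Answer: 55071/4 ≈ 13768.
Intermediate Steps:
t(j, M) = j*(13 + 1/(8 + j)) (t(j, M) = ((-2 + 3*5) + 1/(j + 8))*j = ((-2 + 15) + 1/(8 + j))*j = (13 + 1/(8 + j))*j = j*(13 + 1/(8 + j)))
13249 - t(-40, 23 - 1*(-67)) = 13249 - (-40)*(105 + 13*(-40))/(8 - 40) = 13249 - (-40)*(105 - 520)/(-32) = 13249 - (-40)*(-1)*(-415)/32 = 13249 - 1*(-2075/4) = 13249 + 2075/4 = 55071/4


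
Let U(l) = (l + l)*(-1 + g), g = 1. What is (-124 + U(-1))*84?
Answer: -10416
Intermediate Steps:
U(l) = 0 (U(l) = (l + l)*(-1 + 1) = (2*l)*0 = 0)
(-124 + U(-1))*84 = (-124 + 0)*84 = -124*84 = -10416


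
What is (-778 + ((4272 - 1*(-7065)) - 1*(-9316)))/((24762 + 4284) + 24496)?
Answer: 19875/53542 ≈ 0.37120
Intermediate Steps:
(-778 + ((4272 - 1*(-7065)) - 1*(-9316)))/((24762 + 4284) + 24496) = (-778 + ((4272 + 7065) + 9316))/(29046 + 24496) = (-778 + (11337 + 9316))/53542 = (-778 + 20653)*(1/53542) = 19875*(1/53542) = 19875/53542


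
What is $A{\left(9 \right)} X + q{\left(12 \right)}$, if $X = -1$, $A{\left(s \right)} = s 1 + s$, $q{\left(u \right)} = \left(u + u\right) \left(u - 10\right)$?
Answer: $30$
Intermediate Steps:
$q{\left(u \right)} = 2 u \left(-10 + u\right)$
$A{\left(s \right)} = 2 s$ ($A{\left(s \right)} = s + s = 2 s$)
$A{\left(9 \right)} X + q{\left(12 \right)} = 2 \cdot 9 \left(-1\right) + 2 \cdot 12 \left(-10 + 12\right) = 18 \left(-1\right) + 2 \cdot 12 \cdot 2 = -18 + 48 = 30$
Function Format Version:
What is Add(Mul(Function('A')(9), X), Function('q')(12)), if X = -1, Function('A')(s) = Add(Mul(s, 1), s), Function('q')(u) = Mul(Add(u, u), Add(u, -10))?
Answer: 30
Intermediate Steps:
Function('q')(u) = Mul(2, u, Add(-10, u)) (Function('q')(u) = Mul(Mul(2, u), Add(-10, u)) = Mul(2, u, Add(-10, u)))
Function('A')(s) = Mul(2, s) (Function('A')(s) = Add(s, s) = Mul(2, s))
Add(Mul(Function('A')(9), X), Function('q')(12)) = Add(Mul(Mul(2, 9), -1), Mul(2, 12, Add(-10, 12))) = Add(Mul(18, -1), Mul(2, 12, 2)) = Add(-18, 48) = 30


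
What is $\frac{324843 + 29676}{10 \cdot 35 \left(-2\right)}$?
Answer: $- \frac{354519}{700} \approx -506.46$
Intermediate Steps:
$\frac{324843 + 29676}{10 \cdot 35 \left(-2\right)} = \frac{354519}{350 \left(-2\right)} = \frac{354519}{-700} = 354519 \left(- \frac{1}{700}\right) = - \frac{354519}{700}$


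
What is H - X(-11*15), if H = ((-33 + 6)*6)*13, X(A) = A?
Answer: -1941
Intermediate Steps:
H = -2106 (H = -27*6*13 = -162*13 = -2106)
H - X(-11*15) = -2106 - (-11)*15 = -2106 - 1*(-165) = -2106 + 165 = -1941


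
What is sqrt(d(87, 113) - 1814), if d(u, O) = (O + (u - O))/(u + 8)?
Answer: I*sqrt(16363085)/95 ≈ 42.58*I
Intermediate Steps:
d(u, O) = u/(8 + u)
sqrt(d(87, 113) - 1814) = sqrt(87/(8 + 87) - 1814) = sqrt(87/95 - 1814) = sqrt(-172243/95) = I*sqrt(16363085)/95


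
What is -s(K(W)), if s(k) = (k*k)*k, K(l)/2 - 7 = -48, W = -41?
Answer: 551368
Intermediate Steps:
K(l) = -82 (K(l) = 14 + 2*(-48) = 14 - 96 = -82)
s(k) = k**3 (s(k) = k**2*k = k**3)
-s(K(W)) = -1*(-82)**3 = -1*(-551368) = 551368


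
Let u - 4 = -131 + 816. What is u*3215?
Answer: 2215135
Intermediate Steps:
u = 689 (u = 4 + (-131 + 816) = 4 + 685 = 689)
u*3215 = 689*3215 = 2215135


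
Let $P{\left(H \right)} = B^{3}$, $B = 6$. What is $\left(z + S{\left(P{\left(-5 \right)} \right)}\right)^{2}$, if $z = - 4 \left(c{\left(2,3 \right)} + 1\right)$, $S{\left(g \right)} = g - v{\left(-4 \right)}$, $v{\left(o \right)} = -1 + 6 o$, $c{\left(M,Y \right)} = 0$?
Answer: $56169$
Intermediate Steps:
$P{\left(H \right)} = 216$ ($P{\left(H \right)} = 6^{3} = 216$)
$S{\left(g \right)} = 25 + g$ ($S{\left(g \right)} = g - \left(-1 + 6 \left(-4\right)\right) = g - \left(-1 - 24\right) = g - -25 = g + 25 = 25 + g$)
$z = -4$ ($z = - 4 \left(0 + 1\right) = \left(-4\right) 1 = -4$)
$\left(z + S{\left(P{\left(-5 \right)} \right)}\right)^{2} = \left(-4 + \left(25 + 216\right)\right)^{2} = \left(-4 + 241\right)^{2} = 237^{2} = 56169$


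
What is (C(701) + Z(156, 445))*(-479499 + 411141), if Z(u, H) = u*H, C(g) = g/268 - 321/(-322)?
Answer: -102382853906265/21574 ≈ -4.7457e+9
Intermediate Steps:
C(g) = 321/322 + g/268 (C(g) = g*(1/268) - 321*(-1/322) = g/268 + 321/322 = 321/322 + g/268)
Z(u, H) = H*u
(C(701) + Z(156, 445))*(-479499 + 411141) = ((321/322 + (1/268)*701) + 445*156)*(-479499 + 411141) = ((321/322 + 701/268) + 69420)*(-68358) = (155875/43148 + 69420)*(-68358) = (2995490035/43148)*(-68358) = -102382853906265/21574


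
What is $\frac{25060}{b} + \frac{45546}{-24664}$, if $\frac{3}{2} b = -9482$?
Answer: $- \frac{339746733}{58466012} \approx -5.811$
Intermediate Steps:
$b = - \frac{18964}{3}$ ($b = \frac{2}{3} \left(-9482\right) = - \frac{18964}{3} \approx -6321.3$)
$\frac{25060}{b} + \frac{45546}{-24664} = \frac{25060}{- \frac{18964}{3}} + \frac{45546}{-24664} = 25060 \left(- \frac{3}{18964}\right) + 45546 \left(- \frac{1}{24664}\right) = - \frac{18795}{4741} - \frac{22773}{12332} = - \frac{339746733}{58466012}$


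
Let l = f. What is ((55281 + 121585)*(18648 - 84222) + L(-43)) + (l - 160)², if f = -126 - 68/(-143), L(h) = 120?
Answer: -237161969313936/20449 ≈ -1.1598e+10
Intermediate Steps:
f = -17950/143 (f = -126 - 68*(-1)/143 = -126 - 1*(-68/143) = -126 + 68/143 = -17950/143 ≈ -125.52)
l = -17950/143 ≈ -125.52
((55281 + 121585)*(18648 - 84222) + L(-43)) + (l - 160)² = ((55281 + 121585)*(18648 - 84222) + 120) + (-17950/143 - 160)² = (176866*(-65574) + 120) + (-40830/143)² = (-11597811084 + 120) + 1667088900/20449 = -11597810964 + 1667088900/20449 = -237161969313936/20449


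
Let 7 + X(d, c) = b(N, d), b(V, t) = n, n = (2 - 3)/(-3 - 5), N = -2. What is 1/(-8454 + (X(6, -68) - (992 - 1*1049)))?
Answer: -8/67231 ≈ -0.00011899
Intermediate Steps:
n = ⅛ (n = -1/(-8) = -1*(-⅛) = ⅛ ≈ 0.12500)
b(V, t) = ⅛
X(d, c) = -55/8 (X(d, c) = -7 + ⅛ = -55/8)
1/(-8454 + (X(6, -68) - (992 - 1*1049))) = 1/(-8454 + (-55/8 - (992 - 1*1049))) = 1/(-8454 + (-55/8 - (992 - 1049))) = 1/(-8454 + (-55/8 - 1*(-57))) = 1/(-8454 + (-55/8 + 57)) = 1/(-8454 + 401/8) = 1/(-67231/8) = -8/67231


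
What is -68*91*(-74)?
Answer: 457912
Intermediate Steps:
-68*91*(-74) = -6188*(-74) = 457912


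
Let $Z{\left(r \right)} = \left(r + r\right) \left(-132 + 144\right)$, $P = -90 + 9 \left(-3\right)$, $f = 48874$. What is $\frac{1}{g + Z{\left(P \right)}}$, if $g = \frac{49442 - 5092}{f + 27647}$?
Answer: $- \frac{76521}{214826618} \approx -0.0003562$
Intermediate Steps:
$g = \frac{44350}{76521}$ ($g = \frac{49442 - 5092}{48874 + 27647} = \frac{44350}{76521} \approx 0.57958$)
$P = -117$ ($P = -90 - 27 = -117$)
$Z{\left(r \right)} = 24 r$ ($Z{\left(r \right)} = 2 r 12 = 24 r$)
$\frac{1}{g + Z{\left(P \right)}} = \frac{1}{\frac{44350}{76521} + 24 \left(-117\right)} = \frac{1}{\frac{44350}{76521} - 2808} = \frac{1}{- \frac{214826618}{76521}} = - \frac{76521}{214826618}$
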